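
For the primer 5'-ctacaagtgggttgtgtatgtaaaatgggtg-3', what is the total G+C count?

C=2, G=11, T=10, A=8
G+C = 11 + 2 = 13

13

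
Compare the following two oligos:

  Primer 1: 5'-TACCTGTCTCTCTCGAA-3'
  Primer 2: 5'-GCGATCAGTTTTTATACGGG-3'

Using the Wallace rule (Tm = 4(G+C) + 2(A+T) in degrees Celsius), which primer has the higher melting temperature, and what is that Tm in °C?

Primer 1: A+T=9, G+C=8 → Tm = 2(9)+4(8) = 50°C
Primer 2: A+T=11, G+C=9 → Tm = 2(11)+4(9) = 58°C
50°C vs 58°C → primer 2 is higher.

Primer 2, 58°C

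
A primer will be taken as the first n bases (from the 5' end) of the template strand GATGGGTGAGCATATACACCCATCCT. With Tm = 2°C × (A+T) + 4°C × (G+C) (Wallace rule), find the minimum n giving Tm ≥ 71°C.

First 23 bases: GATGGGTGAGCATATACACCCAT → Tm = 68°C (< 71°C)
First 24 bases: GATGGGTGAGCATATACACCCATC → Tm = 72°C (≥ 71°C)
Since every base adds ≥2°C, Tm only increases with n, so the threshold is first crossed at n = 24.

n = 24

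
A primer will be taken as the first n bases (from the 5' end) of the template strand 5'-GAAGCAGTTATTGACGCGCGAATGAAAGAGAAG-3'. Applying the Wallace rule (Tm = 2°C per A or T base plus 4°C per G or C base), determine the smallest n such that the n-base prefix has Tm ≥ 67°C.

n = 23

First 22 bases: GAAGCAGTTATTGACGCGCGAA → Tm = 66°C (< 67°C)
First 23 bases: GAAGCAGTTATTGACGCGCGAAT → Tm = 68°C (≥ 67°C)
Since every base adds ≥2°C, Tm only increases with n, so the threshold is first crossed at n = 23.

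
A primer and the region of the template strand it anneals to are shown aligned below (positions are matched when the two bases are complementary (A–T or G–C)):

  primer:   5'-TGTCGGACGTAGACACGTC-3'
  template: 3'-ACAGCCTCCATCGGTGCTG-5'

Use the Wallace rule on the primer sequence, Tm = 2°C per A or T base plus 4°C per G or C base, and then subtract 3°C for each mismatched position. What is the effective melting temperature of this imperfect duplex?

51°C

Primer base counts: A=4, T=4, G=6, C=5 → A+T=8, G+C=11
Perfect-match Tm = 2(8) + 4(11) = 16 + 44 = 60°C
Mismatches (positions where the bases are not complementary): 3 (at positions 8, 13, 18)
Effective Tm = 60 − 3×3 = 60 − 9 = 51°C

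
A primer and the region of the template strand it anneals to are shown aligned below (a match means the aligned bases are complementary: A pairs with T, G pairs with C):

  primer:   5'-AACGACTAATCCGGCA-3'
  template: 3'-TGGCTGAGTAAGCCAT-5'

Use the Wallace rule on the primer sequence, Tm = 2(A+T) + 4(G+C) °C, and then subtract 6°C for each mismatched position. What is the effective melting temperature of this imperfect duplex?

24°C

Primer base counts: A=6, T=2, G=3, C=5 → A+T=8, G+C=8
Perfect-match Tm = 2(8) + 4(8) = 16 + 32 = 48°C
Mismatches (positions where the bases are not complementary): 4 (at positions 2, 8, 11, 15)
Effective Tm = 48 − 4×6 = 48 − 24 = 24°C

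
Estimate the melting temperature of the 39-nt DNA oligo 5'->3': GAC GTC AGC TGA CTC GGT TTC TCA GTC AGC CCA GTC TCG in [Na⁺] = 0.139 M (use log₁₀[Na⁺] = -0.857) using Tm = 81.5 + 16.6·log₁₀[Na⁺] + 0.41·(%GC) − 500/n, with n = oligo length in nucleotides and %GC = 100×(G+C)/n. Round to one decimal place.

78.6°C

Length n = 39. Counting bases: C=13, G=10, T=10, A=6
G+C = 23, so %GC = 23/39 × 100 = 58.974%
Salt term: 16.6 × (-0.857) = -14.226
GC term: 0.41 × 58.974 = 24.179; length term: −500/39 = −12.821
Tm = 81.5 + (-14.226) + 24.179 − 12.821 = 78.632 → 78.6°C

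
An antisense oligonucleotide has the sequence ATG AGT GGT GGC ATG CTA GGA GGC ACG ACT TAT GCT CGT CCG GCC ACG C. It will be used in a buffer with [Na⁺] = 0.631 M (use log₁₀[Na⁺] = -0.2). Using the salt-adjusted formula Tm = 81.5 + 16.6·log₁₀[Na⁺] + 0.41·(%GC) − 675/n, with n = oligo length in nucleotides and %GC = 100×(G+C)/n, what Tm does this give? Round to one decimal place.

89.5°C

Length n = 49. Base counts: C=13, G=17, T=10, A=9
G+C = 30, so %GC = 30/49 × 100 = 61.224%
Salt term: 16.6 × (-0.2) = -3.32
GC term: 0.41 × 61.224 = 25.102; length term: −675/49 = −13.776
Tm = 81.5 + (-3.32) + 25.102 − 13.776 = 89.506 → 89.5°C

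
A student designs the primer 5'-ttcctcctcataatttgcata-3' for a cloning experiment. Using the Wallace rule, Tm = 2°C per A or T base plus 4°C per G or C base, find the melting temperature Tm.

56°C

Counting bases: T=9, A=5, C=6, G=1
A+T = 14, G+C = 7
Tm = 2×14 + 4×7 = 56°C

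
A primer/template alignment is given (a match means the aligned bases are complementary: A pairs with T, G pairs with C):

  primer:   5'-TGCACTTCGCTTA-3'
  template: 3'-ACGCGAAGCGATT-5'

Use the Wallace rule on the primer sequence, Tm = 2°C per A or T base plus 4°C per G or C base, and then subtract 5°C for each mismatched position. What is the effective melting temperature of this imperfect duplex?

Primer base counts: A=2, T=5, G=2, C=4 → A+T=7, G+C=6
Perfect-match Tm = 2(7) + 4(6) = 14 + 24 = 38°C
Mismatches (positions where the bases are not complementary): 2 (at positions 4, 12)
Effective Tm = 38 − 2×5 = 38 − 10 = 28°C

28°C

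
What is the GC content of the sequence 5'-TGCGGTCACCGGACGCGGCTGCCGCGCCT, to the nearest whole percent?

79%

Base counts: G=11, C=12, A=2, T=4
G+C = 11 + 12 = 23 out of 29 bases
%GC = 23/29 × 100 = 79.31% ≈ 79%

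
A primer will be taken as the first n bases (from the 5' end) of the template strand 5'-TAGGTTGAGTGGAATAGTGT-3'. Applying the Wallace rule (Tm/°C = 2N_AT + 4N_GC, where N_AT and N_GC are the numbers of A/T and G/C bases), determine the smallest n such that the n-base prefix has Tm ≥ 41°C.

First 14 bases: TAGGTTGAGTGGAA → Tm = 40°C (< 41°C)
First 15 bases: TAGGTTGAGTGGAAT → Tm = 42°C (≥ 41°C)
Since every base adds ≥2°C, Tm only increases with n, so the threshold is first crossed at n = 15.

n = 15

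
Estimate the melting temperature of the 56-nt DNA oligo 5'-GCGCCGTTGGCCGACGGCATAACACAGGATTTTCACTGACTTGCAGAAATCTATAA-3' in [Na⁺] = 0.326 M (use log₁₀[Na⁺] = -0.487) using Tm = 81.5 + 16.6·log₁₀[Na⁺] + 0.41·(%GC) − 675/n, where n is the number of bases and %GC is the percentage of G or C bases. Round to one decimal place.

Length n = 56. Base counts: T=13, A=16, G=13, C=14
G+C = 27, so %GC = 27/56 × 100 = 48.214%
Salt term: 16.6 × (-0.487) = -8.084
GC term: 0.41 × 48.214 = 19.768; length term: −675/56 = −12.054
Tm = 81.5 + (-8.084) + 19.768 − 12.054 = 81.13 → 81.1°C

81.1°C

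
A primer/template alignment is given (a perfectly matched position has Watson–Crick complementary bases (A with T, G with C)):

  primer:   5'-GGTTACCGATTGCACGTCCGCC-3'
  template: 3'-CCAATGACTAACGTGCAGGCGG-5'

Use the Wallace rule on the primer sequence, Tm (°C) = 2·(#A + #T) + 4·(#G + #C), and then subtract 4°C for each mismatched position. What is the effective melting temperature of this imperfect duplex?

Primer base counts: A=3, T=5, G=6, C=8 → A+T=8, G+C=14
Perfect-match Tm = 2(8) + 4(14) = 16 + 56 = 72°C
Mismatches (positions where the bases are not complementary): 1 (at position 7)
Effective Tm = 72 − 1×4 = 72 − 4 = 68°C

68°C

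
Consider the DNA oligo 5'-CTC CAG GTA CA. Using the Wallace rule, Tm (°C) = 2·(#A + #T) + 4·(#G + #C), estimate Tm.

Scanning the sequence gives G=2, T=2, A=3, C=4.
A+T = 5, G+C = 6
Tm = 2(5) + 4(6) = 10 + 24 = 34°C

34°C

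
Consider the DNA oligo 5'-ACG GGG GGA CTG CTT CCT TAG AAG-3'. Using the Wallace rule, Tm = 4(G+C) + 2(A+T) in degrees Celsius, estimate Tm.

Base counts: C=5, T=5, A=5, G=9
So N_AT = 10 and N_GC = 14.
Tm = 4·14 + 2·10 = 56 + 20 = 76°C

76°C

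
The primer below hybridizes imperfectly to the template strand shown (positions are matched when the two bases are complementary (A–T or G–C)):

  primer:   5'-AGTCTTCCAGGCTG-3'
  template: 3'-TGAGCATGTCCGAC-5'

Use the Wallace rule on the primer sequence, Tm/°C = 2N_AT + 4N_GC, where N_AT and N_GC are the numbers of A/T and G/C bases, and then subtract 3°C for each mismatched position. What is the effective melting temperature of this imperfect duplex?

Primer base counts: A=2, T=4, G=4, C=4 → A+T=6, G+C=8
Perfect-match Tm = 2(6) + 4(8) = 12 + 32 = 44°C
Mismatches (positions where the bases are not complementary): 3 (at positions 2, 5, 7)
Effective Tm = 44 − 3×3 = 44 − 9 = 35°C

35°C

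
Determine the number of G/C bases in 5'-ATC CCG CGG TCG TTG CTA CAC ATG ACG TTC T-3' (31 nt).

Base counts: C=10, G=7, A=5, T=9
Total G or C: 7 + 10 = 17

17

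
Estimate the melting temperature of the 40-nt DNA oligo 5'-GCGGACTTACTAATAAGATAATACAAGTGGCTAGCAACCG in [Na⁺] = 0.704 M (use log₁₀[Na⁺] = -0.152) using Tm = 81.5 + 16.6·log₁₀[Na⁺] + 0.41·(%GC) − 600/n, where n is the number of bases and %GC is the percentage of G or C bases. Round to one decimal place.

81.4°C

Length n = 40. G=9, T=8, A=15, C=8
G+C = 17, so %GC = 17/40 × 100 = 42.5%
Salt term: 16.6 × (-0.152) = -2.523
GC term: 0.41 × 42.5 = 17.425; length term: −600/40 = −15
Tm = 81.5 + (-2.523) + 17.425 − 15 = 81.402 → 81.4°C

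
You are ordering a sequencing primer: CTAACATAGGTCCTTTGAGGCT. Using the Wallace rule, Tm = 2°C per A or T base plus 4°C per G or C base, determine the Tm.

64°C

Base counts: A=5, T=7, C=5, G=5
AT pairs contribute 12, GC pairs contribute 10.
Tm = 2×12 + 4×10 = 64°C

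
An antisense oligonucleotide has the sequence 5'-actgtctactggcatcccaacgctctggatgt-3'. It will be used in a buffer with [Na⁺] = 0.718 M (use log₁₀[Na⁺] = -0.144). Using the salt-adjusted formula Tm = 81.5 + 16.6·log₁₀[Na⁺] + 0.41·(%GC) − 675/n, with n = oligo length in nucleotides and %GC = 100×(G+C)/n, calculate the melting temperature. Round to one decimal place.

79.8°C

Length n = 32. C=10, T=9, A=6, G=7
G+C = 17, so %GC = 17/32 × 100 = 53.125%
Salt term: 16.6 × (-0.144) = -2.39
GC term: 0.41 × 53.125 = 21.781; length term: −675/32 = −21.094
Tm = 81.5 + (-2.39) + 21.781 − 21.094 = 79.797 → 79.8°C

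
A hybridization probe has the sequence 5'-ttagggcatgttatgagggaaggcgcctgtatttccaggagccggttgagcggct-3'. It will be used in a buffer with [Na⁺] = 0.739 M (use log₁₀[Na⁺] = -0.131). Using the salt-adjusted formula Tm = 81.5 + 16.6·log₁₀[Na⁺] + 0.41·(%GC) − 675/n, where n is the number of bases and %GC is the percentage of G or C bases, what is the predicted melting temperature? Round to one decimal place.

Length n = 55. Base counts: A=10, T=14, G=21, C=10
G+C = 31, so %GC = 31/55 × 100 = 56.364%
Salt term: 16.6 × (-0.131) = -2.175
GC term: 0.41 × 56.364 = 23.109; length term: −675/55 = −12.273
Tm = 81.5 + (-2.175) + 23.109 − 12.273 = 90.161 → 90.2°C

90.2°C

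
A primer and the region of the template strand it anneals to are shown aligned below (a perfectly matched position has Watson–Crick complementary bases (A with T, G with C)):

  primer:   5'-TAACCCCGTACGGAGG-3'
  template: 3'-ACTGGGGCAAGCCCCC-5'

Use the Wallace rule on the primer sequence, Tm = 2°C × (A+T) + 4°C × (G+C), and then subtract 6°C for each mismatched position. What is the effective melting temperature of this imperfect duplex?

Primer base counts: A=4, T=2, G=5, C=5 → A+T=6, G+C=10
Perfect-match Tm = 2(6) + 4(10) = 12 + 40 = 52°C
Mismatches (positions where the bases are not complementary): 3 (at positions 2, 10, 14)
Effective Tm = 52 − 3×6 = 52 − 18 = 34°C

34°C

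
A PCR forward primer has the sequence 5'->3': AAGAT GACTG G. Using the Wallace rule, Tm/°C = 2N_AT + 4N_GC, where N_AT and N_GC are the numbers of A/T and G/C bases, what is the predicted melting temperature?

C=1, A=4, G=4, T=2
So N_AT = 6 and N_GC = 5.
Tm = 2×6 + 4×5 = 32°C

32°C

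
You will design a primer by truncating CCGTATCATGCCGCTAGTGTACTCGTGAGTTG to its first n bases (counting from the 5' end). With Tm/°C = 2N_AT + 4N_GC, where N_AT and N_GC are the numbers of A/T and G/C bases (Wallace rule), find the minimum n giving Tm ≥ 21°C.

n = 7

First 6 bases: CCGTAT → Tm = 18°C (< 21°C)
First 7 bases: CCGTATC → Tm = 22°C (≥ 21°C)
Each additional base adds 2°C (A/T) or 4°C (G/C), so Tm is non-decreasing in n; n = 7 is the first length to reach 21°C.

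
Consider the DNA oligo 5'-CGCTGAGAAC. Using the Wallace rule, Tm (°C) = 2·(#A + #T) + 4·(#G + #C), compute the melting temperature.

Scanning the sequence gives G=3, C=3, A=3, T=1.
A+T = 4, G+C = 6
Tm = 2×4 + 4×6 = 32°C

32°C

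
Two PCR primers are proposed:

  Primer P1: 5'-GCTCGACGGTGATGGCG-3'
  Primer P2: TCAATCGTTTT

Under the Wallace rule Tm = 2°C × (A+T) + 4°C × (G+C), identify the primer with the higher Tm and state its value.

Primer P1, 58°C

Primer P1: A+T=5, G+C=12 → Tm = 2(5)+4(12) = 58°C
Primer P2: A+T=8, G+C=3 → Tm = 2(8)+4(3) = 28°C
58°C vs 28°C → primer P1 is higher.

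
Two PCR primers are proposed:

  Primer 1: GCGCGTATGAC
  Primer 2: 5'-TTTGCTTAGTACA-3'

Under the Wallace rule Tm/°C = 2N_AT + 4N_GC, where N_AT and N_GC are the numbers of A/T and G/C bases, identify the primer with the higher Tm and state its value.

Primer 1, 36°C

Primer 1: A+T=4, G+C=7 → Tm = 2(4)+4(7) = 36°C
Primer 2: A+T=9, G+C=4 → Tm = 2(9)+4(4) = 34°C
36°C vs 34°C → primer 1 is higher.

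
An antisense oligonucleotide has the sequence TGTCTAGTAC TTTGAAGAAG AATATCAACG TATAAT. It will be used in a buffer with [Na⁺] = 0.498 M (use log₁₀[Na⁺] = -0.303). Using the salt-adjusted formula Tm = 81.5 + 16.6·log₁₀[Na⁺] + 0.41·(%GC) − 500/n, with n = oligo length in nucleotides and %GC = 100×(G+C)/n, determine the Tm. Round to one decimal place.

Length n = 36. G=6, T=12, C=4, A=14
G+C = 10, so %GC = 10/36 × 100 = 27.778%
Salt term: 16.6 × (-0.303) = -5.03
GC term: 0.41 × 27.778 = 11.389; length term: −500/36 = −13.889
Tm = 81.5 + (-5.03) + 11.389 − 13.889 = 73.97 → 74.0°C

74.0°C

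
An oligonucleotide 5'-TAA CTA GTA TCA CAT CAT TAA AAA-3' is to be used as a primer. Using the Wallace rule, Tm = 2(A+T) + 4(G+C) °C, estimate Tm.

C=4, G=1, A=12, T=7
So N_AT = 19 and N_GC = 5.
Tm = 2×19 + 4×5 = 58°C

58°C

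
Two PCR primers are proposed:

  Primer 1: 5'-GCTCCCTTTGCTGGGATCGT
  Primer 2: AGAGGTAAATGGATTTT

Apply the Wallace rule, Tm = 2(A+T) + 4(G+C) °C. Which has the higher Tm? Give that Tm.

Primer 1, 64°C

Primer 1: A+T=8, G+C=12 → Tm = 2(8)+4(12) = 64°C
Primer 2: A+T=12, G+C=5 → Tm = 2(12)+4(5) = 44°C
64°C vs 44°C → primer 1 is higher.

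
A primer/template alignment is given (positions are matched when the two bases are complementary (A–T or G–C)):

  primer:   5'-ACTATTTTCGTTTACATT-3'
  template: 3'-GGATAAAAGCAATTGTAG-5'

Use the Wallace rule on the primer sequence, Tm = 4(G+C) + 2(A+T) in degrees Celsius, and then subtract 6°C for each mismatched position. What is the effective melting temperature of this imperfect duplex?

26°C

Primer base counts: A=4, T=10, G=1, C=3 → A+T=14, G+C=4
Perfect-match Tm = 2(14) + 4(4) = 28 + 16 = 44°C
Mismatches (positions where the bases are not complementary): 3 (at positions 1, 13, 18)
Effective Tm = 44 − 3×6 = 44 − 18 = 26°C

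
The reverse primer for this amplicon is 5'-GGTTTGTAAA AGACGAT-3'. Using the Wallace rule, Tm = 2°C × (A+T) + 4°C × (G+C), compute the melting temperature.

Base counts: T=5, A=6, G=5, C=1
A+T = 11, G+C = 6
Tm = 4·6 + 2·11 = 24 + 22 = 46°C

46°C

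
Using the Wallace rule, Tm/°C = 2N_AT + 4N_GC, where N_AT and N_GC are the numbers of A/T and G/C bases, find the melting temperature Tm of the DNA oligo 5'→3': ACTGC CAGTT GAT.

Scanning the sequence gives A=3, G=3, T=4, C=3.
A+T = 7, G+C = 6
Tm = 2(7) + 4(6) = 14 + 24 = 38°C

38°C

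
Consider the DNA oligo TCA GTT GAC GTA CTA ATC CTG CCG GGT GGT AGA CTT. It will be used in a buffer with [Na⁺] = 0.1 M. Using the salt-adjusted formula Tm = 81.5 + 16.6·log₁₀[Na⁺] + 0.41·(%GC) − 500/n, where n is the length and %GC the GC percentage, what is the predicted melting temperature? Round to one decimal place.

71.5°C

Length n = 36. Counting bases: T=11, C=8, A=7, G=10
G+C = 18, so %GC = 18/36 × 100 = 50%
Salt term: 16.6 × (-1) = -16.6
GC term: 0.41 × 50 = 20.5; length term: −500/36 = −13.889
Tm = 81.5 + (-16.6) + 20.5 − 13.889 = 71.511 → 71.5°C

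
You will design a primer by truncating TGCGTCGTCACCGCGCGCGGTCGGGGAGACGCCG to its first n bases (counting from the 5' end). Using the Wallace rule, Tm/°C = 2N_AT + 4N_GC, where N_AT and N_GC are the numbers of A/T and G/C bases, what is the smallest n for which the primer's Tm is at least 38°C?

n = 12

First 11 bases: TGCGTCGTCAC → Tm = 36°C (< 38°C)
First 12 bases: TGCGTCGTCACC → Tm = 40°C (≥ 38°C)
Since every base adds ≥2°C, Tm only increases with n, so the threshold is first crossed at n = 12.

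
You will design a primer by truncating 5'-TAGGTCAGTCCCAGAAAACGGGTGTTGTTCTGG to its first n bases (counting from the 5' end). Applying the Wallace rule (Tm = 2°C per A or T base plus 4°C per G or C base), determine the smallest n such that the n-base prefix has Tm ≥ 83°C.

n = 28

First 27 bases: TAGGTCAGTCCCAGAAAACGGGTGTTG → Tm = 82°C (< 83°C)
First 28 bases: TAGGTCAGTCCCAGAAAACGGGTGTTGT → Tm = 84°C (≥ 83°C)
Since every base adds ≥2°C, Tm only increases with n, so the threshold is first crossed at n = 28.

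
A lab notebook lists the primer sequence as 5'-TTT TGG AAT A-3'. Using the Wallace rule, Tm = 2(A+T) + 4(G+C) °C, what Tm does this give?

T=5, A=3, G=2, C=0
AT pairs contribute 8, GC pairs contribute 2.
Tm = 4·2 + 2·8 = 8 + 16 = 24°C

24°C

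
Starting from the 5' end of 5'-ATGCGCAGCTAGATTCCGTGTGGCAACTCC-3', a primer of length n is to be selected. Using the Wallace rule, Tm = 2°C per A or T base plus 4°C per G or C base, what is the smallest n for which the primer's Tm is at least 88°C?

n = 29

First 28 bases: ATGCGCAGCTAGATTCCGTGTGGCAACT → Tm = 86°C (< 88°C)
First 29 bases: ATGCGCAGCTAGATTCCGTGTGGCAACTC → Tm = 90°C (≥ 88°C)
Since every base adds ≥2°C, Tm only increases with n, so the threshold is first crossed at n = 29.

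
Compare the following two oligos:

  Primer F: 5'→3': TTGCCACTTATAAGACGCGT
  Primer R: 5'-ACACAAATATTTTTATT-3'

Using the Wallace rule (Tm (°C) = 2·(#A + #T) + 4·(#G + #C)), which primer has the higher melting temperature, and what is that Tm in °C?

Primer F, 58°C

Primer F: A+T=11, G+C=9 → Tm = 2(11)+4(9) = 58°C
Primer R: A+T=15, G+C=2 → Tm = 2(15)+4(2) = 38°C
58°C vs 38°C → primer F is higher.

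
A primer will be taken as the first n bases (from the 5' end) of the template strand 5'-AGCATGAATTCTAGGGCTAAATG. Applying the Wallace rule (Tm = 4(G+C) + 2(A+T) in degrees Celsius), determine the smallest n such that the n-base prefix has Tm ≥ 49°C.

First 16 bases: AGCATGAATTCTAGGG → Tm = 46°C (< 49°C)
First 17 bases: AGCATGAATTCTAGGGC → Tm = 50°C (≥ 49°C)
Each additional base adds 2°C (A/T) or 4°C (G/C), so Tm is non-decreasing in n; n = 17 is the first length to reach 49°C.

n = 17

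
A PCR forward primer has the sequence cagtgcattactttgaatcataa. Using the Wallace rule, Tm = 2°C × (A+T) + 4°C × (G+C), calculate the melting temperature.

Scanning the sequence gives T=8, A=8, G=3, C=4.
AT pairs contribute 16, GC pairs contribute 7.
Tm = 2(16) + 4(7) = 32 + 28 = 60°C

60°C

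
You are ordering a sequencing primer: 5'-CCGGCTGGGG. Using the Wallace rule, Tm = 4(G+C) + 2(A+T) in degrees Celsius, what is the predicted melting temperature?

38°C

G=6, C=3, A=0, T=1
AT pairs contribute 1, GC pairs contribute 9.
Tm = 2(1) + 4(9) = 2 + 36 = 38°C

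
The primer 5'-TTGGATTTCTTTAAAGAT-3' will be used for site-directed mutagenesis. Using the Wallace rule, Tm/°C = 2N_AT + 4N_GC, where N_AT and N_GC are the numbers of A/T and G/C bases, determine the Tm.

44°C

Counting bases: G=3, A=5, T=9, C=1
AT pairs contribute 14, GC pairs contribute 4.
Tm = 2(14) + 4(4) = 28 + 16 = 44°C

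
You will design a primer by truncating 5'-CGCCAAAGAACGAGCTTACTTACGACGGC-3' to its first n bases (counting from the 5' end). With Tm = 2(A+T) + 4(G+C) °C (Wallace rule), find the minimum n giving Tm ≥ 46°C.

n = 15

First 14 bases: CGCCAAAGAACGAG → Tm = 44°C (< 46°C)
First 15 bases: CGCCAAAGAACGAGC → Tm = 48°C (≥ 46°C)
Since every base adds ≥2°C, Tm only increases with n, so the threshold is first crossed at n = 15.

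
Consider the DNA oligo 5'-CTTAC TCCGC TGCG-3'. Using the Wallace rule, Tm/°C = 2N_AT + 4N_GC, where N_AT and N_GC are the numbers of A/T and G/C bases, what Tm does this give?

T=4, C=6, G=3, A=1
A+T = 5, G+C = 9
Tm = 2(5) + 4(9) = 10 + 36 = 46°C

46°C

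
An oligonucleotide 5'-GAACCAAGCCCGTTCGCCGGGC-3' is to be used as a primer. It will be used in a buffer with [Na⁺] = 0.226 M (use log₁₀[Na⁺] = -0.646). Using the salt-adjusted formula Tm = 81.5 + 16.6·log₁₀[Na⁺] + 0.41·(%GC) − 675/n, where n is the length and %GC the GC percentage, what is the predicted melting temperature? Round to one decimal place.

Length n = 22. Scanning the sequence gives T=2, C=9, A=4, G=7.
G+C = 16, so %GC = 16/22 × 100 = 72.727%
Salt term: 16.6 × (-0.646) = -10.724
GC term: 0.41 × 72.727 = 29.818; length term: −675/22 = −30.682
Tm = 81.5 + (-10.724) + 29.818 − 30.682 = 69.912 → 69.9°C

69.9°C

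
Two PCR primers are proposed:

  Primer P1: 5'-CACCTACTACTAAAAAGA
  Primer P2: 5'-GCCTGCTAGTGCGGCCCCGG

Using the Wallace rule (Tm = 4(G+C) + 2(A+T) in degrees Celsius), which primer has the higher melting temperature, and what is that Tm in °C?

Primer P1: A+T=12, G+C=6 → Tm = 2(12)+4(6) = 48°C
Primer P2: A+T=4, G+C=16 → Tm = 2(4)+4(16) = 72°C
48°C vs 72°C → primer P2 is higher.

Primer P2, 72°C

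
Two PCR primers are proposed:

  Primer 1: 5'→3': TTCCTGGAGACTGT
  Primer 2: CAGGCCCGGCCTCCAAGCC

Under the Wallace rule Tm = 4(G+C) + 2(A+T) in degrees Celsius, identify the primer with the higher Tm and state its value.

Primer 2, 68°C

Primer 1: A+T=7, G+C=7 → Tm = 2(7)+4(7) = 42°C
Primer 2: A+T=4, G+C=15 → Tm = 2(4)+4(15) = 68°C
42°C vs 68°C → primer 2 is higher.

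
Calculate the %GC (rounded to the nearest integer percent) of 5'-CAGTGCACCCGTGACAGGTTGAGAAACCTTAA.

50%

T=6, G=8, A=10, C=8
G+C = 8 + 8 = 16 out of 32 bases
%GC = 16/32 × 100 = 50% ≈ 50%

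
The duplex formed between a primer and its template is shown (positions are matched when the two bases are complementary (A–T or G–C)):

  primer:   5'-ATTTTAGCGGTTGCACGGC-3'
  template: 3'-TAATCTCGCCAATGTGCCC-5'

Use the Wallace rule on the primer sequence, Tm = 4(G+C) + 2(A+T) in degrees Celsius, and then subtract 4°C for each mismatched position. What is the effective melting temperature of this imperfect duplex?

Primer base counts: A=3, T=6, G=6, C=4 → A+T=9, G+C=10
Perfect-match Tm = 2(9) + 4(10) = 18 + 40 = 58°C
Mismatches (positions where the bases are not complementary): 4 (at positions 4, 5, 13, 19)
Effective Tm = 58 − 4×4 = 58 − 16 = 42°C

42°C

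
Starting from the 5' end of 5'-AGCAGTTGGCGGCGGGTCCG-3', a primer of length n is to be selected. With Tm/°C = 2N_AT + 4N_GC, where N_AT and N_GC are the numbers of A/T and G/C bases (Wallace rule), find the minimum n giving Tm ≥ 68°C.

n = 20

First 19 bases: AGCAGTTGGCGGCGGGTCC → Tm = 66°C (< 68°C)
First 20 bases: AGCAGTTGGCGGCGGGTCCG → Tm = 70°C (≥ 68°C)
Each additional base adds 2°C (A/T) or 4°C (G/C), so Tm is non-decreasing in n; n = 20 is the first length to reach 68°C.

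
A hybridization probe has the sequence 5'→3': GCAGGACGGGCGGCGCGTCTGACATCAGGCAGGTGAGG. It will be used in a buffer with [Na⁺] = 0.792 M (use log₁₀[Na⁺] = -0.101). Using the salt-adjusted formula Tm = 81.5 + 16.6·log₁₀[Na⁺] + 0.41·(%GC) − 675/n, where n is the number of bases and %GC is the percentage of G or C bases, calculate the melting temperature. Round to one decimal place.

91.2°C

Length n = 38. Base counts: A=7, T=4, C=9, G=18
G+C = 27, so %GC = 27/38 × 100 = 71.053%
Salt term: 16.6 × (-0.101) = -1.677
GC term: 0.41 × 71.053 = 29.132; length term: −675/38 = −17.763
Tm = 81.5 + (-1.677) + 29.132 − 17.763 = 91.192 → 91.2°C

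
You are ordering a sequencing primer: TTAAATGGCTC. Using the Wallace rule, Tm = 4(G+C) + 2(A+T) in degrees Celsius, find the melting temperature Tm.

30°C

Scanning the sequence gives A=3, G=2, T=4, C=2.
AT pairs contribute 7, GC pairs contribute 4.
Tm = 4·4 + 2·7 = 16 + 14 = 30°C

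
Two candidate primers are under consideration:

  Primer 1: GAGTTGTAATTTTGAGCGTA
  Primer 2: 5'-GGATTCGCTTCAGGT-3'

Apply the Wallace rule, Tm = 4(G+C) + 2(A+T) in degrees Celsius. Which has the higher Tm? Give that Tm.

Primer 1: A+T=13, G+C=7 → Tm = 2(13)+4(7) = 54°C
Primer 2: A+T=7, G+C=8 → Tm = 2(7)+4(8) = 46°C
54°C vs 46°C → primer 1 is higher.

Primer 1, 54°C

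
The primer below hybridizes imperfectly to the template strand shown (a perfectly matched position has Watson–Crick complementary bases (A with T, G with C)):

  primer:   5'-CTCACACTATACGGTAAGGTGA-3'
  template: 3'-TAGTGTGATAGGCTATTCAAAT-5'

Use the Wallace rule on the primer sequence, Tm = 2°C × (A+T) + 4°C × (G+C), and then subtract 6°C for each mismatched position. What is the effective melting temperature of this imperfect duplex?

Primer base counts: A=7, T=5, G=5, C=5 → A+T=12, G+C=10
Perfect-match Tm = 2(12) + 4(10) = 24 + 40 = 64°C
Mismatches (positions where the bases are not complementary): 5 (at positions 1, 11, 14, 19, 21)
Effective Tm = 64 − 5×6 = 64 − 30 = 34°C

34°C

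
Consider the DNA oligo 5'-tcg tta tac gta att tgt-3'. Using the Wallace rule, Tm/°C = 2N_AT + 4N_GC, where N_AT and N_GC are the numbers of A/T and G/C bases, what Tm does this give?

A=4, T=9, G=3, C=2
A+T = 13, G+C = 5
Tm = 4·5 + 2·13 = 20 + 26 = 46°C

46°C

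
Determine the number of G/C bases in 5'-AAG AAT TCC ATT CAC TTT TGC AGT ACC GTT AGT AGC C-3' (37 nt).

Counting bases: A=10, T=12, C=9, G=6
Total G or C: 6 + 9 = 15

15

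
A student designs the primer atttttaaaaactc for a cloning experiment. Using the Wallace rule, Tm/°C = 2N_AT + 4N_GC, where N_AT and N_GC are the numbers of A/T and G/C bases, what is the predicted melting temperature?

32°C

Counting bases: A=6, C=2, T=6, G=0
A+T = 12, G+C = 2
Tm = 2×12 + 4×2 = 32°C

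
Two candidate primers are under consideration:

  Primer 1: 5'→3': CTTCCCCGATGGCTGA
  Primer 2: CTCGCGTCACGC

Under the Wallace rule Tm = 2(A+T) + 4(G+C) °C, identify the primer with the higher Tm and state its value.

Primer 1, 52°C

Primer 1: A+T=6, G+C=10 → Tm = 2(6)+4(10) = 52°C
Primer 2: A+T=3, G+C=9 → Tm = 2(3)+4(9) = 42°C
52°C vs 42°C → primer 1 is higher.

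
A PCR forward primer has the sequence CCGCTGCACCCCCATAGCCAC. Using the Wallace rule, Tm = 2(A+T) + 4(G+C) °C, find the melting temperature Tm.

72°C

G=3, A=4, T=2, C=12
So N_AT = 6 and N_GC = 15.
Tm = 2×6 + 4×15 = 72°C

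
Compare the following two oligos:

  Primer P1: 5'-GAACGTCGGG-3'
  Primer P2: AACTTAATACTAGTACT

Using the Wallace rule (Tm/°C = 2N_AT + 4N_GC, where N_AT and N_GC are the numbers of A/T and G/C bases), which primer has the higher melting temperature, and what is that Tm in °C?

Primer P2, 42°C

Primer P1: A+T=3, G+C=7 → Tm = 2(3)+4(7) = 34°C
Primer P2: A+T=13, G+C=4 → Tm = 2(13)+4(4) = 42°C
34°C vs 42°C → primer P2 is higher.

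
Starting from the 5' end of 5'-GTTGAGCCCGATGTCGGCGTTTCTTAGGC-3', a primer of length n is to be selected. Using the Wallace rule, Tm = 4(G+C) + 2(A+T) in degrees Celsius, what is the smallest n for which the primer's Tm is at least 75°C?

First 23 bases: GTTGAGCCCGATGTCGGCGTTTC → Tm = 74°C (< 75°C)
First 24 bases: GTTGAGCCCGATGTCGGCGTTTCT → Tm = 76°C (≥ 75°C)
Since every base adds ≥2°C, Tm only increases with n, so the threshold is first crossed at n = 24.

n = 24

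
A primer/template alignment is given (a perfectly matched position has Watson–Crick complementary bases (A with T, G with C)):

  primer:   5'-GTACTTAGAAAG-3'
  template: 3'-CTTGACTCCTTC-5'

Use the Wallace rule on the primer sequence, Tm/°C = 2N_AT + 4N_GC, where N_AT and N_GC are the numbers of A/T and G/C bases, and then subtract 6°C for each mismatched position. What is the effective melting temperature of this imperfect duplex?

14°C

Primer base counts: A=5, T=3, G=3, C=1 → A+T=8, G+C=4
Perfect-match Tm = 2(8) + 4(4) = 16 + 16 = 32°C
Mismatches (positions where the bases are not complementary): 3 (at positions 2, 6, 9)
Effective Tm = 32 − 3×6 = 32 − 18 = 14°C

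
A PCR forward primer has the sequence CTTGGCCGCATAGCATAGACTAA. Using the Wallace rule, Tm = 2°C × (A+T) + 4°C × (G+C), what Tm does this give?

68°C

Counting bases: G=5, T=5, C=6, A=7
A+T = 12, G+C = 11
Tm = 2(12) + 4(11) = 24 + 44 = 68°C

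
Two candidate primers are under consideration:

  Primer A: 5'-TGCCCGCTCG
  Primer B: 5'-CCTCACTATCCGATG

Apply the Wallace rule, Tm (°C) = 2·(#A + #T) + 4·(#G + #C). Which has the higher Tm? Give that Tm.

Primer A: A+T=2, G+C=8 → Tm = 2(2)+4(8) = 36°C
Primer B: A+T=7, G+C=8 → Tm = 2(7)+4(8) = 46°C
36°C vs 46°C → primer B is higher.

Primer B, 46°C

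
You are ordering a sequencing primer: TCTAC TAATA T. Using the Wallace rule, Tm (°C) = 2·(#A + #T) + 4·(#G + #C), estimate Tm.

26°C

Scanning the sequence gives G=0, T=5, C=2, A=4.
A+T = 9, G+C = 2
Tm = 2(9) + 4(2) = 18 + 8 = 26°C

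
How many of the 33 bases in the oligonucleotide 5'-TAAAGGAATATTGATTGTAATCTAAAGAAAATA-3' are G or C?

Scanning the sequence gives G=5, T=10, C=1, A=17.
Total G or C: 5 + 1 = 6

6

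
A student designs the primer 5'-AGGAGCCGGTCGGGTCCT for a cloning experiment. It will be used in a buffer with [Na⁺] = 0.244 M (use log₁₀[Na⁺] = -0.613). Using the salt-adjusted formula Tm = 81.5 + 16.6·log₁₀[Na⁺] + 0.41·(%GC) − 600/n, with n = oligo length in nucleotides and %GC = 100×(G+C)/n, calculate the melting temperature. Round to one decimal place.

67.6°C

Length n = 18. Scanning the sequence gives G=8, A=2, T=3, C=5.
G+C = 13, so %GC = 13/18 × 100 = 72.222%
Salt term: 16.6 × (-0.613) = -10.176
GC term: 0.41 × 72.222 = 29.611; length term: −600/18 = −33.333
Tm = 81.5 + (-10.176) + 29.611 − 33.333 = 67.602 → 67.6°C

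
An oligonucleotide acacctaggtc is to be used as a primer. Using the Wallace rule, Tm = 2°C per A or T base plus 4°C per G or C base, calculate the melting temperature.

Counting bases: G=2, C=4, A=3, T=2
AT pairs contribute 5, GC pairs contribute 6.
Tm = 4·6 + 2·5 = 24 + 10 = 34°C

34°C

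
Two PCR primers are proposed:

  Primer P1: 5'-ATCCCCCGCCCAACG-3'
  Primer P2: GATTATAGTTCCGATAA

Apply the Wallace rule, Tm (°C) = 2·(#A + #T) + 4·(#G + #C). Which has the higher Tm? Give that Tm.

Primer P1: A+T=4, G+C=11 → Tm = 2(4)+4(11) = 52°C
Primer P2: A+T=12, G+C=5 → Tm = 2(12)+4(5) = 44°C
52°C vs 44°C → primer P1 is higher.

Primer P1, 52°C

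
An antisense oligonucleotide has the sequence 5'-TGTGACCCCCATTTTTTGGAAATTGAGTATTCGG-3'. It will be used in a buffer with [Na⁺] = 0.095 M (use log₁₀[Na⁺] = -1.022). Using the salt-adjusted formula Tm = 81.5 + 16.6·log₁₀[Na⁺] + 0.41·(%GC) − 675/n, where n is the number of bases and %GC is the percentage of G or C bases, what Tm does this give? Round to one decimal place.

61.6°C

Length n = 34. Base counts: A=7, C=6, G=8, T=13
G+C = 14, so %GC = 14/34 × 100 = 41.176%
Salt term: 16.6 × (-1.022) = -16.965
GC term: 0.41 × 41.176 = 16.882; length term: −675/34 = −19.853
Tm = 81.5 + (-16.965) + 16.882 − 19.853 = 61.564 → 61.6°C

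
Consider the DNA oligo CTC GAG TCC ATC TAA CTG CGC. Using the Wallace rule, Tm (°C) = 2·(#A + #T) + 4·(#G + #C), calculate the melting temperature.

G=4, C=8, A=4, T=5
So N_AT = 9 and N_GC = 12.
Tm = 2×9 + 4×12 = 66°C

66°C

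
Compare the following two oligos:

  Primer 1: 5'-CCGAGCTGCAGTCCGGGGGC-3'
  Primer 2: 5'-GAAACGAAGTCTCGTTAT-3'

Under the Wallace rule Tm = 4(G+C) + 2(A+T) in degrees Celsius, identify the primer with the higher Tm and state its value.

Primer 1: A+T=4, G+C=16 → Tm = 2(4)+4(16) = 72°C
Primer 2: A+T=11, G+C=7 → Tm = 2(11)+4(7) = 50°C
72°C vs 50°C → primer 1 is higher.

Primer 1, 72°C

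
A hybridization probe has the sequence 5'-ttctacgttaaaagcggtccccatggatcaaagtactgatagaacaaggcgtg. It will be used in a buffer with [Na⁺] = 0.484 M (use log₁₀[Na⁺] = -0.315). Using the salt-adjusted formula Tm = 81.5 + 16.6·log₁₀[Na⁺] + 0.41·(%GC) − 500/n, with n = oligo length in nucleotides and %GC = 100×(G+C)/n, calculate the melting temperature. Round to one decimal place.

Length n = 53. Counting bases: T=12, A=17, C=11, G=13
G+C = 24, so %GC = 24/53 × 100 = 45.283%
Salt term: 16.6 × (-0.315) = -5.229
GC term: 0.41 × 45.283 = 18.566; length term: −500/53 = −9.434
Tm = 81.5 + (-5.229) + 18.566 − 9.434 = 85.403 → 85.4°C

85.4°C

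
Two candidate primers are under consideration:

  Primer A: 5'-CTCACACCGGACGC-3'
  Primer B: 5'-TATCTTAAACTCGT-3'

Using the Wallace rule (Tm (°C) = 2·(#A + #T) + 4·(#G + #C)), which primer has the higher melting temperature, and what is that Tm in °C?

Primer A: A+T=4, G+C=10 → Tm = 2(4)+4(10) = 48°C
Primer B: A+T=10, G+C=4 → Tm = 2(10)+4(4) = 36°C
48°C vs 36°C → primer A is higher.

Primer A, 48°C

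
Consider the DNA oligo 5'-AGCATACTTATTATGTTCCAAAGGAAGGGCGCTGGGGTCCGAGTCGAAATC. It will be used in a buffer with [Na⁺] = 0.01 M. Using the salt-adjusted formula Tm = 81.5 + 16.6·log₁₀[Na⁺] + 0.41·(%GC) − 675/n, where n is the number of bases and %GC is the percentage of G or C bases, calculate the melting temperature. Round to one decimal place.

55.2°C

Length n = 51. Scanning the sequence gives C=10, T=12, G=15, A=14.
G+C = 25, so %GC = 25/51 × 100 = 49.02%
Salt term: 16.6 × (-2) = -33.2
GC term: 0.41 × 49.02 = 20.098; length term: −675/51 = −13.235
Tm = 81.5 + (-33.2) + 20.098 − 13.235 = 55.163 → 55.2°C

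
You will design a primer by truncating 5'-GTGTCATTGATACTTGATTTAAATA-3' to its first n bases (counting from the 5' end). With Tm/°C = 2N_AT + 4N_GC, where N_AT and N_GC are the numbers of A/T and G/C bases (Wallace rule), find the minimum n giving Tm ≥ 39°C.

First 14 bases: GTGTCATTGATACT → Tm = 38°C (< 39°C)
First 15 bases: GTGTCATTGATACTT → Tm = 40°C (≥ 39°C)
Each additional base adds 2°C (A/T) or 4°C (G/C), so Tm is non-decreasing in n; n = 15 is the first length to reach 39°C.

n = 15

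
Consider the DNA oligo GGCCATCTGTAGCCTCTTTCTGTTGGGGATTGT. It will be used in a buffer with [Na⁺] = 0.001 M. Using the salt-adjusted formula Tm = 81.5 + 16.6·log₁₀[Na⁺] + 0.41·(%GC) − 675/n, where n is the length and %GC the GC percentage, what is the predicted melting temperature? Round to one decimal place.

Length n = 33. G=10, A=3, T=13, C=7
G+C = 17, so %GC = 17/33 × 100 = 51.515%
Salt term: 16.6 × (-3) = -49.8
GC term: 0.41 × 51.515 = 21.121; length term: −675/33 = −20.455
Tm = 81.5 + (-49.8) + 21.121 − 20.455 = 32.366 → 32.4°C

32.4°C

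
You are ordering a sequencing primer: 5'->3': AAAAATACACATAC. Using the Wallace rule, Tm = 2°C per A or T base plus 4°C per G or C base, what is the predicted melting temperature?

A=9, C=3, G=0, T=2
So N_AT = 11 and N_GC = 3.
Tm = 2×11 + 4×3 = 34°C

34°C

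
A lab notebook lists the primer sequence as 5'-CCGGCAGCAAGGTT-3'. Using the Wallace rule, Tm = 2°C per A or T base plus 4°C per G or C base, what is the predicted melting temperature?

Counting bases: G=5, T=2, C=4, A=3
AT pairs contribute 5, GC pairs contribute 9.
Tm = 2(5) + 4(9) = 10 + 36 = 46°C

46°C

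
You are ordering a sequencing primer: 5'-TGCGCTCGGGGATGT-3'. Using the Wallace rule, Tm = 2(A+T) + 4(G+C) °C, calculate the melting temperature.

50°C

Base counts: T=4, C=3, G=7, A=1
AT pairs contribute 5, GC pairs contribute 10.
Tm = 2(5) + 4(10) = 10 + 40 = 50°C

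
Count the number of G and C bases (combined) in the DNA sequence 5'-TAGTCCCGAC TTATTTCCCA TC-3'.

Scanning the sequence gives T=8, A=4, G=2, C=8.
Total G or C: 2 + 8 = 10

10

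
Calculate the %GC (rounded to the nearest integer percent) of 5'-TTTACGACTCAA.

33%

G=1, T=4, A=4, C=3
G+C = 1 + 3 = 4 out of 12 bases
%GC = 4/12 × 100 = 33.33% ≈ 33%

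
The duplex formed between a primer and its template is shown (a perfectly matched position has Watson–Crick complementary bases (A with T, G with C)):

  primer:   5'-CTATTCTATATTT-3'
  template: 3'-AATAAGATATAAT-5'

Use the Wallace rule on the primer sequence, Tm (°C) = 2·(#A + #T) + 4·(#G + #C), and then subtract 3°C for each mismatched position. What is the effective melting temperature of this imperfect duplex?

Primer base counts: A=3, T=8, G=0, C=2 → A+T=11, G+C=2
Perfect-match Tm = 2(11) + 4(2) = 22 + 8 = 30°C
Mismatches (positions where the bases are not complementary): 2 (at positions 1, 13)
Effective Tm = 30 − 2×3 = 30 − 6 = 24°C

24°C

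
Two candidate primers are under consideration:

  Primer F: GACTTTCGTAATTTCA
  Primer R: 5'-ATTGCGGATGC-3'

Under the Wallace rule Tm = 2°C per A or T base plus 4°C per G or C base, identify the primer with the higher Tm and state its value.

Primer F: A+T=11, G+C=5 → Tm = 2(11)+4(5) = 42°C
Primer R: A+T=5, G+C=6 → Tm = 2(5)+4(6) = 34°C
42°C vs 34°C → primer F is higher.

Primer F, 42°C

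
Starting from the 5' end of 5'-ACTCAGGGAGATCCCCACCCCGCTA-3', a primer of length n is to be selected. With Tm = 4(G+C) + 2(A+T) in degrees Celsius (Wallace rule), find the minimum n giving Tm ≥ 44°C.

First 13 bases: ACTCAGGGAGATC → Tm = 40°C (< 44°C)
First 14 bases: ACTCAGGGAGATCC → Tm = 44°C (≥ 44°C)
Since every base adds ≥2°C, Tm only increases with n, so the threshold is first crossed at n = 14.

n = 14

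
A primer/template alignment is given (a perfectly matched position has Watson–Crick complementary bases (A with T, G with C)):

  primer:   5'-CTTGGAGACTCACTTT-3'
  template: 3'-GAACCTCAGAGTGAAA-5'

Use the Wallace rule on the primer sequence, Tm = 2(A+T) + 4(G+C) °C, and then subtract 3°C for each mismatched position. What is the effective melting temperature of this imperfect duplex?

43°C

Primer base counts: A=3, T=6, G=3, C=4 → A+T=9, G+C=7
Perfect-match Tm = 2(9) + 4(7) = 18 + 28 = 46°C
Mismatches (positions where the bases are not complementary): 1 (at position 8)
Effective Tm = 46 − 1×3 = 46 − 3 = 43°C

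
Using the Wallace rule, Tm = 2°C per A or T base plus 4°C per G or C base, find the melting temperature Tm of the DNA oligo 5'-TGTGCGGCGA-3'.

Counting bases: G=5, C=2, A=1, T=2
So N_AT = 3 and N_GC = 7.
Tm = 2×3 + 4×7 = 34°C

34°C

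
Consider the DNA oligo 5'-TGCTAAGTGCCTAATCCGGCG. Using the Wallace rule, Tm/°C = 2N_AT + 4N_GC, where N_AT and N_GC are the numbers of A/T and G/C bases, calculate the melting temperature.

66°C

Base counts: A=4, C=6, T=5, G=6
So N_AT = 9 and N_GC = 12.
Tm = 2(9) + 4(12) = 18 + 48 = 66°C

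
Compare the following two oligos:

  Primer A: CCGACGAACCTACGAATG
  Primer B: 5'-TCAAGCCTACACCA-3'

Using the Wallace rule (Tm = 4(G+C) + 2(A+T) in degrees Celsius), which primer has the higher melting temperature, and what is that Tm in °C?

Primer A, 56°C

Primer A: A+T=8, G+C=10 → Tm = 2(8)+4(10) = 56°C
Primer B: A+T=7, G+C=7 → Tm = 2(7)+4(7) = 42°C
56°C vs 42°C → primer A is higher.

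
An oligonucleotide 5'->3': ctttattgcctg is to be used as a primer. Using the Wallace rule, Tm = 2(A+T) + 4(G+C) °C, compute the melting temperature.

G=2, A=1, C=3, T=6
So N_AT = 7 and N_GC = 5.
Tm = 4·5 + 2·7 = 20 + 14 = 34°C

34°C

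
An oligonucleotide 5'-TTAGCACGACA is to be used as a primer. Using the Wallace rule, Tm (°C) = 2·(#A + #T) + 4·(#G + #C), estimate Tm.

32°C

G=2, A=4, C=3, T=2
A+T = 6, G+C = 5
Tm = 2×6 + 4×5 = 32°C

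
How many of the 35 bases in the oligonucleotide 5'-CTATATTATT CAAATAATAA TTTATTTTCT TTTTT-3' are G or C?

3

Scanning the sequence gives G=0, C=3, A=11, T=21.
Total G or C: 0 + 3 = 3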